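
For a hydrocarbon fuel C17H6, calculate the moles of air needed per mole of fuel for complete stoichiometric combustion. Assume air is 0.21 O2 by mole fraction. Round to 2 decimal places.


Balanced combustion: C17H6 + 18.5 O2 -> 17 CO2 + 3 H2O
O2 needed = C + H/4 = 17 + 6/4 = 18.50 moles
Air moles = O2 / 0.21 = 18.50 / 0.21 = 88.10 moles air


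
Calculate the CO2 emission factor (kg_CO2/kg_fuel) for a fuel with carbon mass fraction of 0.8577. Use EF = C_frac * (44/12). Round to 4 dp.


EF = C_frac * (M_CO2 / M_C)
EF = 0.8577 * (44/12)
EF = 0.8577 * 3.666667 = 3.1449 kg_CO2/kg_fuel


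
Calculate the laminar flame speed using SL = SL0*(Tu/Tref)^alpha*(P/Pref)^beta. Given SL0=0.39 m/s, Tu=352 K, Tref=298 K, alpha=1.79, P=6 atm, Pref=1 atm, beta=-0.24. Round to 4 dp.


SL = SL0 * (Tu/Tref)^alpha * (P/Pref)^beta
T ratio = 352/298 = 1.18120805
(T ratio)^alpha = 1.18120805^1.79 = 1.347300
(P/Pref)^beta = 6^(-0.24) = 0.650495
SL = 0.39 * 1.347300 * 0.650495 = 0.3418 m/s


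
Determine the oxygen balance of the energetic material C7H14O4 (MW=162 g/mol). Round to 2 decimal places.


OB = -1600 * (2C + H/2 - O) / MW
Inner = 2*7 + 14/2 - 4 = 17.00
OB = -1600 * 17.00 / 162 = -167.90%


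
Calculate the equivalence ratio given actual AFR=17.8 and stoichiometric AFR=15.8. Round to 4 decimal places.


phi = AFR_stoich / AFR_actual
phi = 15.8 / 17.8 = 0.8876


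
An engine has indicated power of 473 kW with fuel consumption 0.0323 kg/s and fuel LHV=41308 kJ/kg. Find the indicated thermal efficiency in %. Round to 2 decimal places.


eta_ith = (IP / (mf * LHV)) * 100
Denominator = 0.0323 * 41308 = 1334.2484 kW
eta_ith = (473 / 1334.2484) * 100 = 35.45%


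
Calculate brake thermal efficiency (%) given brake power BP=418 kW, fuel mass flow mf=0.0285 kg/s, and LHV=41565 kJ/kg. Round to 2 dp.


eta_BTE = (BP / (mf * LHV)) * 100
Denominator = 0.0285 * 41565 = 1184.6025 kW
eta_BTE = (418 / 1184.6025) * 100 = 35.29%


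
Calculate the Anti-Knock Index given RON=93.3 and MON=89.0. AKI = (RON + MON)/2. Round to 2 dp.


AKI = (RON + MON) / 2
AKI = (93.3 + 89.0) / 2
AKI = 182.3 / 2 = 91.15


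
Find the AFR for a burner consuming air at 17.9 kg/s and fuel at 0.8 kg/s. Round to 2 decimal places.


AFR = m_air / m_fuel
AFR = 17.9 / 0.8 = 22.38


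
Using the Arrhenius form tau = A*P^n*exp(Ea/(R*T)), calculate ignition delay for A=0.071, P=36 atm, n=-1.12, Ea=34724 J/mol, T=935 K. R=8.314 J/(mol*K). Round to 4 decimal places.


tau = A * P^n * exp(Ea/(R*T))
P^n = 36^(-1.12) = 0.01806929
Ea/(R*T) = 34724/(8.314*935) = 4.466919
exp(Ea/(R*T)) = 87.088026
tau = 0.071 * 0.01806929 * 87.088026 = 0.1117 ms


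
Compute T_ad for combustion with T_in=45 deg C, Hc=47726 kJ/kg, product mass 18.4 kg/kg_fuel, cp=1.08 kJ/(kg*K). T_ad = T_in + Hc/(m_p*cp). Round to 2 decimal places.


T_ad = T_in + Hc / (m_p * cp)
Denominator = 18.4 * 1.08 = 19.8720
Temperature rise = 47726 / 19.8720 = 2401.67 K
T_ad = 45 + 2401.67 = 2446.67 deg C


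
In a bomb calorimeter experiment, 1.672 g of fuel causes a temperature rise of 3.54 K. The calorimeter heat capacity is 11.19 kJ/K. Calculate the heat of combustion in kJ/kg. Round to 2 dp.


Hc = C_cal * delta_T / m_fuel
Q_released = 11.19 * 3.54 = 39.6126 kJ
m_fuel = 1.672 g = 1.672/1000 kg = 0.001672 kg
Hc = 39.6126 / 0.001672 = 23691.75 kJ/kg


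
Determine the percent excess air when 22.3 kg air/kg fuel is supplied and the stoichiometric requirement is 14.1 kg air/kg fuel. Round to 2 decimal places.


Excess air = actual - stoichiometric = 22.3 - 14.1 = 8.20 kg/kg fuel
Excess air % = (excess / stoich) * 100 = (8.20 / 14.1) * 100 = 58.16%


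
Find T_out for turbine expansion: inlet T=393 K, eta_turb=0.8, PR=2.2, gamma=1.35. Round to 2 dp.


T_out = T_in * (1 - eta * (1 - PR^(-(gamma-1)/gamma)))
Exponent = -(1.35-1)/1.35 = -0.25925926
PR^exp = 2.2^(-0.25925926) = 0.81512413
Factor = 1 - 0.8*(1 - 0.81512413) = 0.85209930
T_out = 393 * 0.85209930 = 334.88 K


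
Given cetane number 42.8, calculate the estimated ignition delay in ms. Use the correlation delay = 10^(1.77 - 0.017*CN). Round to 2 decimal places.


delay = 10^(1.77 - 0.017*CN)
Exponent = 1.77 - 0.017*42.8 = 1.0424
delay = 10^1.0424 = 11.03 ms


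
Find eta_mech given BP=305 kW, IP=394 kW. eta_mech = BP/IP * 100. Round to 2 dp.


eta_mech = (BP / IP) * 100
Ratio = 305 / 394 = 0.7741
eta_mech = 0.7741 * 100 = 77.41%


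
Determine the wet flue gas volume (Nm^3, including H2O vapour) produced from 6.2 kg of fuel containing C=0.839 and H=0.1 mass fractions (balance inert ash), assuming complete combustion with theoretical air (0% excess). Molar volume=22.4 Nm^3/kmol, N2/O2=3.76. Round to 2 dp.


Per kg fuel: CO2 = (C/12 kmol)*22.4 = (0.839/12)*22.4 = 1.56613 Nm^3
Per kg fuel: H2O = (H/2 kmol)*22.4 = (0.1/2)*22.4 = 1.12000 Nm^3
O2 needed per kg fuel = C/12 + H/4 = 0.839/12 + 0.1/4 = 0.09491667 kmol
Per kg fuel: N2 = O2*3.76*22.4 = 0.09491667*3.76*22.4 = 7.99426 Nm^3
Total per kg = 1.56613 + 1.12000 + 7.99426 = 10.68039 Nm^3
Total = 10.68039 * 6.2 = 66.22 Nm^3


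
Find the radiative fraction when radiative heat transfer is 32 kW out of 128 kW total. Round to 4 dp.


f_rad = Q_rad / Q_total
f_rad = 32 / 128 = 0.2500


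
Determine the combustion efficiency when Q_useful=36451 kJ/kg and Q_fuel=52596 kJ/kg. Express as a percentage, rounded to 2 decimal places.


Efficiency = (Q_useful / Q_fuel) * 100
Efficiency = (36451 / 52596) * 100
Efficiency = 0.6930 * 100 = 69.30%


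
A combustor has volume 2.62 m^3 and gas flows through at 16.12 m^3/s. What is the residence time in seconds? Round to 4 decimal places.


tau = V / Q_flow
tau = 2.62 / 16.12 = 0.1625 s


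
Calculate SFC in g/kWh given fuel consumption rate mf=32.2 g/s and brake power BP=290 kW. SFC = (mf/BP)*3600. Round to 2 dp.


SFC = (mf / BP) * 3600
Rate = 32.2 / 290 = 0.111034 g/(s*kW)
SFC = 0.111034 * 3600 = 399.72 g/kWh


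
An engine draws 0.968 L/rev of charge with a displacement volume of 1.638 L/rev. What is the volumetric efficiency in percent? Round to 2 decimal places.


eta_v = (V_actual / V_disp) * 100
Ratio = 0.968 / 1.638 = 0.5910
eta_v = 0.5910 * 100 = 59.10%


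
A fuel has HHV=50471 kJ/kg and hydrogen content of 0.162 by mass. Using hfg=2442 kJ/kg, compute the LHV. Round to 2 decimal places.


LHV = HHV - hfg * 9 * H
Water correction = 2442 * 9 * 0.162 = 3560.436 kJ/kg
LHV = 50471 - 3560.436 = 46910.56 kJ/kg


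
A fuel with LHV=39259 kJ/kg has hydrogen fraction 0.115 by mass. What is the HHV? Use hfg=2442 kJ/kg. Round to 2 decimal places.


HHV = LHV + hfg * 9 * H
Water addition = 2442 * 9 * 0.115 = 2527.470 kJ/kg
HHV = 39259 + 2527.470 = 41786.47 kJ/kg


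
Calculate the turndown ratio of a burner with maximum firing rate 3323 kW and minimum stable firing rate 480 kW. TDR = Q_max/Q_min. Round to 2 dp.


TDR = Q_max / Q_min
TDR = 3323 / 480 = 6.92


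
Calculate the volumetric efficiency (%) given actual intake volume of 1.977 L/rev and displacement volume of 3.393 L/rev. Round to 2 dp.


eta_v = (V_actual / V_disp) * 100
Ratio = 1.977 / 3.393 = 0.5827
eta_v = 0.5827 * 100 = 58.27%


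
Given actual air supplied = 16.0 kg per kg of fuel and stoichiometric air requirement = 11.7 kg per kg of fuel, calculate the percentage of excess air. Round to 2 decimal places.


Excess air = actual - stoichiometric = 16.0 - 11.7 = 4.30 kg/kg fuel
Excess air % = (excess / stoich) * 100 = (4.30 / 11.7) * 100 = 36.75%


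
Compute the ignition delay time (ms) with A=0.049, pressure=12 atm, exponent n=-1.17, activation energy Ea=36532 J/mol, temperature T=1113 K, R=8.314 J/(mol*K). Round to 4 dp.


tau = A * P^n * exp(Ea/(R*T))
P^n = 12^(-1.17) = 0.05462079
Ea/(R*T) = 36532/(8.314*1113) = 3.947919
exp(Ea/(R*T)) = 51.827416
tau = 0.049 * 0.05462079 * 51.827416 = 0.1387 ms


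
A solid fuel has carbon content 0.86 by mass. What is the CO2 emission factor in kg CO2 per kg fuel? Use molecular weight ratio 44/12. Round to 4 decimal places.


EF = C_frac * (M_CO2 / M_C)
EF = 0.86 * (44/12)
EF = 0.86 * 3.666667 = 3.1533 kg_CO2/kg_fuel


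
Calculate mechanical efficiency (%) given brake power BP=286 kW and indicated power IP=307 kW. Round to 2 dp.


eta_mech = (BP / IP) * 100
Ratio = 286 / 307 = 0.9316
eta_mech = 0.9316 * 100 = 93.16%


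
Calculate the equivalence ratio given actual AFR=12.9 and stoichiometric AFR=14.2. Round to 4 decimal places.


phi = AFR_stoich / AFR_actual
phi = 14.2 / 12.9 = 1.1008


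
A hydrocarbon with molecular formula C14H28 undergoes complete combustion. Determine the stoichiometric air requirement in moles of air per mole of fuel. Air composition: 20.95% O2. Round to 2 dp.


Balanced combustion: C14H28 + 21 O2 -> 14 CO2 + 14 H2O
O2 needed = C + H/4 = 14 + 28/4 = 21.00 moles
Air moles = O2 / 0.2095 = 21.00 / 0.2095 = 100.24 moles air


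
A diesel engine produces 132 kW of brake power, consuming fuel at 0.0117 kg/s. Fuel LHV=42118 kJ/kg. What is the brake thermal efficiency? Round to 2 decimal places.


eta_BTE = (BP / (mf * LHV)) * 100
Denominator = 0.0117 * 42118 = 492.7806 kW
eta_BTE = (132 / 492.7806) * 100 = 26.79%


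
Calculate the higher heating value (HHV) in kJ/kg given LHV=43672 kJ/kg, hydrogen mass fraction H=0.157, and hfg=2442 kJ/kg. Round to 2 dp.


HHV = LHV + hfg * 9 * H
Water addition = 2442 * 9 * 0.157 = 3450.546 kJ/kg
HHV = 43672 + 3450.546 = 47122.55 kJ/kg


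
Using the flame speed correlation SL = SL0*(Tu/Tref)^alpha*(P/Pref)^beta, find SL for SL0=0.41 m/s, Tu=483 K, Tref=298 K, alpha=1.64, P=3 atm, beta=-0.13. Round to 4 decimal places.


SL = SL0 * (Tu/Tref)^alpha * (P/Pref)^beta
T ratio = 483/298 = 1.62080537
(T ratio)^alpha = 1.62080537^1.64 = 2.207794
(P/Pref)^beta = 3^(-0.13) = 0.866910
SL = 0.41 * 2.207794 * 0.866910 = 0.7847 m/s


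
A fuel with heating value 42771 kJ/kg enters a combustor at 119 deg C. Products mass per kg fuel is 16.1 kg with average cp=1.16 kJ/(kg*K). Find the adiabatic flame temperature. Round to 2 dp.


T_ad = T_in + Hc / (m_p * cp)
Denominator = 16.1 * 1.16 = 18.6760
Temperature rise = 42771 / 18.6760 = 2290.16 K
T_ad = 119 + 2290.16 = 2409.16 deg C


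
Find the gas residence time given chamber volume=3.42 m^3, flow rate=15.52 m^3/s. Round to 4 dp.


tau = V / Q_flow
tau = 3.42 / 15.52 = 0.2204 s


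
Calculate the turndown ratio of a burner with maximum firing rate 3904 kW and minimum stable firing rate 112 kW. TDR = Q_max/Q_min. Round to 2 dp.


TDR = Q_max / Q_min
TDR = 3904 / 112 = 34.86


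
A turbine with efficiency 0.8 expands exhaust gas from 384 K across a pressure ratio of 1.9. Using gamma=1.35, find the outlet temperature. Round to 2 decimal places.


T_out = T_in * (1 - eta * (1 - PR^(-(gamma-1)/gamma)))
Exponent = -(1.35-1)/1.35 = -0.25925926
PR^exp = 1.9^(-0.25925926) = 0.84670193
Factor = 1 - 0.8*(1 - 0.84670193) = 0.87736154
T_out = 384 * 0.87736154 = 336.91 K


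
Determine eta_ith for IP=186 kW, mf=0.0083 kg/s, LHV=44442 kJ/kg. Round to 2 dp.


eta_ith = (IP / (mf * LHV)) * 100
Denominator = 0.0083 * 44442 = 368.8686 kW
eta_ith = (186 / 368.8686) * 100 = 50.42%


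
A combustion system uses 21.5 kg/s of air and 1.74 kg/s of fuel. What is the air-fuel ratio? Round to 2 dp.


AFR = m_air / m_fuel
AFR = 21.5 / 1.74 = 12.36


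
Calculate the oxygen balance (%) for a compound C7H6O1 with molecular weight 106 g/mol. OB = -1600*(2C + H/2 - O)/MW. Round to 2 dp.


OB = -1600 * (2C + H/2 - O) / MW
Inner = 2*7 + 6/2 - 1 = 16.00
OB = -1600 * 16.00 / 106 = -241.51%


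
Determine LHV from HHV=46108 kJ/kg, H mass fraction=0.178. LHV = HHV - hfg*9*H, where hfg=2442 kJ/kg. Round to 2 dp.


LHV = HHV - hfg * 9 * H
Water correction = 2442 * 9 * 0.178 = 3912.084 kJ/kg
LHV = 46108 - 3912.084 = 42195.92 kJ/kg


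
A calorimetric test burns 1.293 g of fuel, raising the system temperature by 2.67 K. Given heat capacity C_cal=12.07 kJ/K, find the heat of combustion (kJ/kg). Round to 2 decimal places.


Hc = C_cal * delta_T / m_fuel
Q_released = 12.07 * 2.67 = 32.2269 kJ
m_fuel = 1.293 g = 1.293/1000 kg = 0.001293 kg
Hc = 32.2269 / 0.001293 = 24924.13 kJ/kg


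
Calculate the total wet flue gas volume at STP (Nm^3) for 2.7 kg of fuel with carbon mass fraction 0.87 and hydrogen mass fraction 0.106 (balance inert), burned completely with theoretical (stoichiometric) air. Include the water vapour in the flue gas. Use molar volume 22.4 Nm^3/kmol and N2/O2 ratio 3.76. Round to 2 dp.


Per kg fuel: CO2 = (C/12 kmol)*22.4 = (0.87/12)*22.4 = 1.62400 Nm^3
Per kg fuel: H2O = (H/2 kmol)*22.4 = (0.106/2)*22.4 = 1.18720 Nm^3
O2 needed per kg fuel = C/12 + H/4 = 0.87/12 + 0.106/4 = 0.09900000 kmol
Per kg fuel: N2 = O2*3.76*22.4 = 0.09900000*3.76*22.4 = 8.33818 Nm^3
Total per kg = 1.62400 + 1.18720 + 8.33818 = 11.14938 Nm^3
Total = 11.14938 * 2.7 = 30.10 Nm^3


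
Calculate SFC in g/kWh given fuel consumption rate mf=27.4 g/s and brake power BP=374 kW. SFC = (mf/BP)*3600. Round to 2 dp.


SFC = (mf / BP) * 3600
Rate = 27.4 / 374 = 0.073262 g/(s*kW)
SFC = 0.073262 * 3600 = 263.74 g/kWh


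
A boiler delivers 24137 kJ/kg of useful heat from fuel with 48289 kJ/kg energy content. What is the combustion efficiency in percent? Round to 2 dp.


Efficiency = (Q_useful / Q_fuel) * 100
Efficiency = (24137 / 48289) * 100
Efficiency = 0.4998 * 100 = 49.98%


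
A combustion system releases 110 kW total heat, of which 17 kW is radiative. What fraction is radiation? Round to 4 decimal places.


f_rad = Q_rad / Q_total
f_rad = 17 / 110 = 0.1545


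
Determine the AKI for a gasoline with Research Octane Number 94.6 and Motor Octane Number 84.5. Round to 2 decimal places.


AKI = (RON + MON) / 2
AKI = (94.6 + 84.5) / 2
AKI = 179.1 / 2 = 89.55


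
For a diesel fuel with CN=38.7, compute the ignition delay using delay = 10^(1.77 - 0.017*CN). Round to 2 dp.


delay = 10^(1.77 - 0.017*CN)
Exponent = 1.77 - 0.017*38.7 = 1.1121
delay = 10^1.1121 = 12.94 ms


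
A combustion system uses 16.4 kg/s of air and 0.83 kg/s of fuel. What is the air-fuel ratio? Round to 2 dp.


AFR = m_air / m_fuel
AFR = 16.4 / 0.83 = 19.76


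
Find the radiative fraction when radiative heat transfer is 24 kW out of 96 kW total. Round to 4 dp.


f_rad = Q_rad / Q_total
f_rad = 24 / 96 = 0.2500


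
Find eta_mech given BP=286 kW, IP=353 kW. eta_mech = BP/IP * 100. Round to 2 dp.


eta_mech = (BP / IP) * 100
Ratio = 286 / 353 = 0.8102
eta_mech = 0.8102 * 100 = 81.02%


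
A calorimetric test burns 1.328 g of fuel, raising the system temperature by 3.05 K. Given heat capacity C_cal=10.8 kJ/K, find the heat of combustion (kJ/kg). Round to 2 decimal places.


Hc = C_cal * delta_T / m_fuel
Q_released = 10.8 * 3.05 = 32.9400 kJ
m_fuel = 1.328 g = 1.328/1000 kg = 0.001328 kg
Hc = 32.9400 / 0.001328 = 24804.22 kJ/kg


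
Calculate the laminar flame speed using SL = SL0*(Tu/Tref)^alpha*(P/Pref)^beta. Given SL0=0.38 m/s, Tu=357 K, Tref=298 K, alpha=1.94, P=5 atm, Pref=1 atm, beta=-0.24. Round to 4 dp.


SL = SL0 * (Tu/Tref)^alpha * (P/Pref)^beta
T ratio = 357/298 = 1.19798658
(T ratio)^alpha = 1.19798658^1.94 = 1.419701
(P/Pref)^beta = 5^(-0.24) = 0.679590
SL = 0.38 * 1.419701 * 0.679590 = 0.3666 m/s


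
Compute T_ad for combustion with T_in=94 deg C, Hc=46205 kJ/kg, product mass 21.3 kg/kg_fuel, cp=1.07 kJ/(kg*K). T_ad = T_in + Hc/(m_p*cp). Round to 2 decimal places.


T_ad = T_in + Hc / (m_p * cp)
Denominator = 21.3 * 1.07 = 22.7910
Temperature rise = 46205 / 22.7910 = 2027.34 K
T_ad = 94 + 2027.34 = 2121.34 deg C


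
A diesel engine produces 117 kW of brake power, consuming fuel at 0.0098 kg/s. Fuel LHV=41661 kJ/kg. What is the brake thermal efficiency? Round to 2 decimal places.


eta_BTE = (BP / (mf * LHV)) * 100
Denominator = 0.0098 * 41661 = 408.2778 kW
eta_BTE = (117 / 408.2778) * 100 = 28.66%


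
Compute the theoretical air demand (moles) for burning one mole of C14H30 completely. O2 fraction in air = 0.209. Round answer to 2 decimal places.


Balanced combustion: C14H30 + 21.5 O2 -> 14 CO2 + 15 H2O
O2 needed = C + H/4 = 14 + 30/4 = 21.50 moles
Air moles = O2 / 0.209 = 21.50 / 0.209 = 102.87 moles air


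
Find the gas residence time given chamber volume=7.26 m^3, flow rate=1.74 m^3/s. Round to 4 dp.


tau = V / Q_flow
tau = 7.26 / 1.74 = 4.1724 s


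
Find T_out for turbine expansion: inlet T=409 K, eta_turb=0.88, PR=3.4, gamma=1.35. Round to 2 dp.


T_out = T_in * (1 - eta * (1 - PR^(-(gamma-1)/gamma)))
Exponent = -(1.35-1)/1.35 = -0.25925926
PR^exp = 3.4^(-0.25925926) = 0.72813041
Factor = 1 - 0.88*(1 - 0.72813041) = 0.76075476
T_out = 409 * 0.76075476 = 311.15 K


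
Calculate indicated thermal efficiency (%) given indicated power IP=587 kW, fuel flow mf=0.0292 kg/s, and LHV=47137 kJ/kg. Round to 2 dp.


eta_ith = (IP / (mf * LHV)) * 100
Denominator = 0.0292 * 47137 = 1376.4004 kW
eta_ith = (587 / 1376.4004) * 100 = 42.65%


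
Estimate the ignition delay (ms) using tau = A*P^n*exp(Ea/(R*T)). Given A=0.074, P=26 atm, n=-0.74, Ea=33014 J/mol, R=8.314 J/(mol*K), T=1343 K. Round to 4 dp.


tau = A * P^n * exp(Ea/(R*T))
P^n = 26^(-0.74) = 0.08972629
Ea/(R*T) = 33014/(8.314*1343) = 2.956733
exp(Ea/(R*T)) = 19.235029
tau = 0.074 * 0.08972629 * 19.235029 = 0.1277 ms


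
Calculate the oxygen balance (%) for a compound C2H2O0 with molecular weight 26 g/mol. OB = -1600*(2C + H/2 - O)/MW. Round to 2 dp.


OB = -1600 * (2C + H/2 - O) / MW
Inner = 2*2 + 2/2 - 0 = 5.00
OB = -1600 * 5.00 / 26 = -307.69%


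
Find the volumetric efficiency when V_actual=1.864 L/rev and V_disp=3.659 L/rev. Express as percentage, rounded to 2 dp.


eta_v = (V_actual / V_disp) * 100
Ratio = 1.864 / 3.659 = 0.5094
eta_v = 0.5094 * 100 = 50.94%


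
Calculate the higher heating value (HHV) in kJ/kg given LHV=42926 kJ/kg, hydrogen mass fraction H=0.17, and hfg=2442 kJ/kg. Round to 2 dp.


HHV = LHV + hfg * 9 * H
Water addition = 2442 * 9 * 0.17 = 3736.260 kJ/kg
HHV = 42926 + 3736.260 = 46662.26 kJ/kg


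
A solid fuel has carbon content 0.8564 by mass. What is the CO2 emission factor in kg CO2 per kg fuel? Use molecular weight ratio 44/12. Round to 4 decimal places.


EF = C_frac * (M_CO2 / M_C)
EF = 0.8564 * (44/12)
EF = 0.8564 * 3.666667 = 3.1401 kg_CO2/kg_fuel


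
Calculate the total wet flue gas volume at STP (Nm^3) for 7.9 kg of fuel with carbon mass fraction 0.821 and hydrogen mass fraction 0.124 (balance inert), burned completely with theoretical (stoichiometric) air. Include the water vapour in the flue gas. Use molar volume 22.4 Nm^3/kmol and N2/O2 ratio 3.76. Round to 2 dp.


Per kg fuel: CO2 = (C/12 kmol)*22.4 = (0.821/12)*22.4 = 1.53253 Nm^3
Per kg fuel: H2O = (H/2 kmol)*22.4 = (0.124/2)*22.4 = 1.38880 Nm^3
O2 needed per kg fuel = C/12 + H/4 = 0.821/12 + 0.124/4 = 0.09941667 kmol
Per kg fuel: N2 = O2*3.76*22.4 = 0.09941667*3.76*22.4 = 8.37327 Nm^3
Total per kg = 1.53253 + 1.38880 + 8.37327 = 11.29460 Nm^3
Total = 11.29460 * 7.9 = 89.23 Nm^3


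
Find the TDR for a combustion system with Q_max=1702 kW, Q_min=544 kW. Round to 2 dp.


TDR = Q_max / Q_min
TDR = 1702 / 544 = 3.13


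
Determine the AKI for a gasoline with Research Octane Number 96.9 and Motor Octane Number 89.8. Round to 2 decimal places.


AKI = (RON + MON) / 2
AKI = (96.9 + 89.8) / 2
AKI = 186.7 / 2 = 93.35


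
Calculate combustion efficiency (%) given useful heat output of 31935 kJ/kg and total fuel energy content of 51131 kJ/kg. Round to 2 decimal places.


Efficiency = (Q_useful / Q_fuel) * 100
Efficiency = (31935 / 51131) * 100
Efficiency = 0.6246 * 100 = 62.46%


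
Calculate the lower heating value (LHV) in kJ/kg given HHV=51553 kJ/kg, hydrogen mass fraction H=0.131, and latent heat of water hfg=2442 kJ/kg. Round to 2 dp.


LHV = HHV - hfg * 9 * H
Water correction = 2442 * 9 * 0.131 = 2879.118 kJ/kg
LHV = 51553 - 2879.118 = 48673.88 kJ/kg


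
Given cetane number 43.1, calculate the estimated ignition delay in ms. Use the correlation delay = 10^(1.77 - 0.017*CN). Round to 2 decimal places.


delay = 10^(1.77 - 0.017*CN)
Exponent = 1.77 - 0.017*43.1 = 1.0373
delay = 10^1.0373 = 10.90 ms


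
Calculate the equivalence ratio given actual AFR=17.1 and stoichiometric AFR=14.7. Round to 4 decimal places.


phi = AFR_stoich / AFR_actual
phi = 14.7 / 17.1 = 0.8596


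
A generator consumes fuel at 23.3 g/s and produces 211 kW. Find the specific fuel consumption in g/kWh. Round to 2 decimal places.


SFC = (mf / BP) * 3600
Rate = 23.3 / 211 = 0.110427 g/(s*kW)
SFC = 0.110427 * 3600 = 397.54 g/kWh


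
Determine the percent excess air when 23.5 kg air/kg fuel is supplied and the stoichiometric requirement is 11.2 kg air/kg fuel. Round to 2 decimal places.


Excess air = actual - stoichiometric = 23.5 - 11.2 = 12.30 kg/kg fuel
Excess air % = (excess / stoich) * 100 = (12.30 / 11.2) * 100 = 109.82%


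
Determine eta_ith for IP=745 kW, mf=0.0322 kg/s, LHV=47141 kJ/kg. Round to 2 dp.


eta_ith = (IP / (mf * LHV)) * 100
Denominator = 0.0322 * 47141 = 1517.9402 kW
eta_ith = (745 / 1517.9402) * 100 = 49.08%


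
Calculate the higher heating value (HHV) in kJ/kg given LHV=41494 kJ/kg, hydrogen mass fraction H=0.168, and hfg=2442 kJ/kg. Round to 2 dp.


HHV = LHV + hfg * 9 * H
Water addition = 2442 * 9 * 0.168 = 3692.304 kJ/kg
HHV = 41494 + 3692.304 = 45186.30 kJ/kg


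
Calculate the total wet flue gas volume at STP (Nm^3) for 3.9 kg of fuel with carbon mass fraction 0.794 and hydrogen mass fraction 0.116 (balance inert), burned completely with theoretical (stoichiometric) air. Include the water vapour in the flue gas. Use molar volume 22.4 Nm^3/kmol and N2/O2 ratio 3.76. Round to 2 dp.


Per kg fuel: CO2 = (C/12 kmol)*22.4 = (0.794/12)*22.4 = 1.48213 Nm^3
Per kg fuel: H2O = (H/2 kmol)*22.4 = (0.116/2)*22.4 = 1.29920 Nm^3
O2 needed per kg fuel = C/12 + H/4 = 0.794/12 + 0.116/4 = 0.09516667 kmol
Per kg fuel: N2 = O2*3.76*22.4 = 0.09516667*3.76*22.4 = 8.01532 Nm^3
Total per kg = 1.48213 + 1.29920 + 8.01532 = 10.79665 Nm^3
Total = 10.79665 * 3.9 = 42.11 Nm^3


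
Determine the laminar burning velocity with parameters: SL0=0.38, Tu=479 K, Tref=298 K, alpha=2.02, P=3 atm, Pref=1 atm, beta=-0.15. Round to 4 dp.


SL = SL0 * (Tu/Tref)^alpha * (P/Pref)^beta
T ratio = 479/298 = 1.60738255
(T ratio)^alpha = 1.60738255^2.02 = 2.608320
(P/Pref)^beta = 3^(-0.15) = 0.848070
SL = 0.38 * 2.608320 * 0.848070 = 0.8406 m/s


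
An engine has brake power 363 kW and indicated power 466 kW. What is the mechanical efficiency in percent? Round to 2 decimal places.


eta_mech = (BP / IP) * 100
Ratio = 363 / 466 = 0.7790
eta_mech = 0.7790 * 100 = 77.90%


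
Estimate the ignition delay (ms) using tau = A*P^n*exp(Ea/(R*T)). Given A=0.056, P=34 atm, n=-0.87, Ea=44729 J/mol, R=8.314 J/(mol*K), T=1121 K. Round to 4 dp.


tau = A * P^n * exp(Ea/(R*T))
P^n = 34^(-0.87) = 0.04651718
Ea/(R*T) = 44729/(8.314*1121) = 4.799252
exp(Ea/(R*T)) = 121.419564
tau = 0.056 * 0.04651718 * 121.419564 = 0.3163 ms


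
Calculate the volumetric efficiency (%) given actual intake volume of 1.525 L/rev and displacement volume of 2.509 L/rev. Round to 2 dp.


eta_v = (V_actual / V_disp) * 100
Ratio = 1.525 / 2.509 = 0.6078
eta_v = 0.6078 * 100 = 60.78%


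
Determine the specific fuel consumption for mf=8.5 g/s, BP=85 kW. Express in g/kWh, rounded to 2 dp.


SFC = (mf / BP) * 3600
Rate = 8.5 / 85 = 0.100000 g/(s*kW)
SFC = 0.100000 * 3600 = 360.00 g/kWh


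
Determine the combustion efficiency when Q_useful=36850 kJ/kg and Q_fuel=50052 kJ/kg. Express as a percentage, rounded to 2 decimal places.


Efficiency = (Q_useful / Q_fuel) * 100
Efficiency = (36850 / 50052) * 100
Efficiency = 0.7362 * 100 = 73.62%


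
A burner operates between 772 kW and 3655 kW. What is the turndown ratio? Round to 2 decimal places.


TDR = Q_max / Q_min
TDR = 3655 / 772 = 4.73


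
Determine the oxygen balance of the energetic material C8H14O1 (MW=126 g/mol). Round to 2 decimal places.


OB = -1600 * (2C + H/2 - O) / MW
Inner = 2*8 + 14/2 - 1 = 22.00
OB = -1600 * 22.00 / 126 = -279.37%


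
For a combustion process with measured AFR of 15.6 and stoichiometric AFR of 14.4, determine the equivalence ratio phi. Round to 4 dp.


phi = AFR_stoich / AFR_actual
phi = 14.4 / 15.6 = 0.9231


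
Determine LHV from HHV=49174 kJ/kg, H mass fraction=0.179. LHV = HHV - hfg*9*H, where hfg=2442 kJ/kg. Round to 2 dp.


LHV = HHV - hfg * 9 * H
Water correction = 2442 * 9 * 0.179 = 3934.062 kJ/kg
LHV = 49174 - 3934.062 = 45239.94 kJ/kg


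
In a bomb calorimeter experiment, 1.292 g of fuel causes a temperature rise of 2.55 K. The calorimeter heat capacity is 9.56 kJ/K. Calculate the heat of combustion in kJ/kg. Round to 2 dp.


Hc = C_cal * delta_T / m_fuel
Q_released = 9.56 * 2.55 = 24.3780 kJ
m_fuel = 1.292 g = 1.292/1000 kg = 0.001292 kg
Hc = 24.3780 / 0.001292 = 18868.42 kJ/kg


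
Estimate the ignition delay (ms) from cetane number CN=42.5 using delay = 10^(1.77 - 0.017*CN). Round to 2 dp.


delay = 10^(1.77 - 0.017*CN)
Exponent = 1.77 - 0.017*42.5 = 1.0475
delay = 10^1.0475 = 11.16 ms


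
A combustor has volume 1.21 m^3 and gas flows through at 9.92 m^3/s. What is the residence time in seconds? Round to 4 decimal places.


tau = V / Q_flow
tau = 1.21 / 9.92 = 0.1220 s


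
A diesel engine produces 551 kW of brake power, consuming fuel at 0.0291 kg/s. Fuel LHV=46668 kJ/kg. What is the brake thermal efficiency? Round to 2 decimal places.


eta_BTE = (BP / (mf * LHV)) * 100
Denominator = 0.0291 * 46668 = 1358.0388 kW
eta_BTE = (551 / 1358.0388) * 100 = 40.57%


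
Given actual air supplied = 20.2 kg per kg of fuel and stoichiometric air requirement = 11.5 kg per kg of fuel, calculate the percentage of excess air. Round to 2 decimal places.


Excess air = actual - stoichiometric = 20.2 - 11.5 = 8.70 kg/kg fuel
Excess air % = (excess / stoich) * 100 = (8.70 / 11.5) * 100 = 75.65%


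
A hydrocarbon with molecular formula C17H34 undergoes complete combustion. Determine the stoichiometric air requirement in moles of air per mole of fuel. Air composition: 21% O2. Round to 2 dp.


Balanced combustion: C17H34 + 25.5 O2 -> 17 CO2 + 17 H2O
O2 needed = C + H/4 = 17 + 34/4 = 25.50 moles
Air moles = O2 / 0.21 = 25.50 / 0.21 = 121.43 moles air


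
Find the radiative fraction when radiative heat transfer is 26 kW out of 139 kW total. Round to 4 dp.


f_rad = Q_rad / Q_total
f_rad = 26 / 139 = 0.1871


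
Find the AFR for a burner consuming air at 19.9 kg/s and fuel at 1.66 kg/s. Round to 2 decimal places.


AFR = m_air / m_fuel
AFR = 19.9 / 1.66 = 11.99


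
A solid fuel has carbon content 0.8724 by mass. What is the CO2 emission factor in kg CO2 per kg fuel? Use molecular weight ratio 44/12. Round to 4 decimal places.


EF = C_frac * (M_CO2 / M_C)
EF = 0.8724 * (44/12)
EF = 0.8724 * 3.666667 = 3.1988 kg_CO2/kg_fuel


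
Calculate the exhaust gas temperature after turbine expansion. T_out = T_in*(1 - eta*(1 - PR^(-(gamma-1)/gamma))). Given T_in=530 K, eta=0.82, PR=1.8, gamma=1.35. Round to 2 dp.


T_out = T_in * (1 - eta * (1 - PR^(-(gamma-1)/gamma)))
Exponent = -(1.35-1)/1.35 = -0.25925926
PR^exp = 1.8^(-0.25925926) = 0.85865408
Factor = 1 - 0.82*(1 - 0.85865408) = 0.88409635
T_out = 530 * 0.88409635 = 468.57 K


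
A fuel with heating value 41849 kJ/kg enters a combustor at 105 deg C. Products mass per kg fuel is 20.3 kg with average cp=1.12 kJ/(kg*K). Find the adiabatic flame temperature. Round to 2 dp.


T_ad = T_in + Hc / (m_p * cp)
Denominator = 20.3 * 1.12 = 22.7360
Temperature rise = 41849 / 22.7360 = 1840.65 K
T_ad = 105 + 1840.65 = 1945.65 deg C


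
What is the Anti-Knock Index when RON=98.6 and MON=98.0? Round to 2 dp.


AKI = (RON + MON) / 2
AKI = (98.6 + 98.0) / 2
AKI = 196.6 / 2 = 98.30


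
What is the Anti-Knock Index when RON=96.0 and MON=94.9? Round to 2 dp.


AKI = (RON + MON) / 2
AKI = (96.0 + 94.9) / 2
AKI = 190.9 / 2 = 95.45


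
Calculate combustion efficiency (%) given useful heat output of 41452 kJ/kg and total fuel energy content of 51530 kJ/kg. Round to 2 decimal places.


Efficiency = (Q_useful / Q_fuel) * 100
Efficiency = (41452 / 51530) * 100
Efficiency = 0.8044 * 100 = 80.44%


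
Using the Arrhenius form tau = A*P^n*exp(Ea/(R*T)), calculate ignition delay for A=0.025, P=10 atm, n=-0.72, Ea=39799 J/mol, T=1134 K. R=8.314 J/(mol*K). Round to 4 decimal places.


tau = A * P^n * exp(Ea/(R*T))
P^n = 10^(-0.72) = 0.19054607
Ea/(R*T) = 39799/(8.314*1134) = 4.221328
exp(Ea/(R*T)) = 68.123884
tau = 0.025 * 0.19054607 * 68.123884 = 0.3245 ms


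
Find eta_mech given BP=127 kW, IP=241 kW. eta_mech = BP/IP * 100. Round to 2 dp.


eta_mech = (BP / IP) * 100
Ratio = 127 / 241 = 0.5270
eta_mech = 0.5270 * 100 = 52.70%


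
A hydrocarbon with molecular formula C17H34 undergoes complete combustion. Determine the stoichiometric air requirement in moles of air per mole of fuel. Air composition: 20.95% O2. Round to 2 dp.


Balanced combustion: C17H34 + 25.5 O2 -> 17 CO2 + 17 H2O
O2 needed = C + H/4 = 17 + 34/4 = 25.50 moles
Air moles = O2 / 0.2095 = 25.50 / 0.2095 = 121.72 moles air


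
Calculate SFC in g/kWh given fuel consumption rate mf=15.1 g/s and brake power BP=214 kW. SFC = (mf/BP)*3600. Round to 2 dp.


SFC = (mf / BP) * 3600
Rate = 15.1 / 214 = 0.070561 g/(s*kW)
SFC = 0.070561 * 3600 = 254.02 g/kWh


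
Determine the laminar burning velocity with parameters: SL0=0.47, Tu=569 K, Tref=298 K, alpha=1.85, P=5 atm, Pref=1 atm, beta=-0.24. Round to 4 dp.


SL = SL0 * (Tu/Tref)^alpha * (P/Pref)^beta
T ratio = 569/298 = 1.90939597
(T ratio)^alpha = 1.90939597^1.85 = 3.308702
(P/Pref)^beta = 5^(-0.24) = 0.679590
SL = 0.47 * 3.308702 * 0.679590 = 1.0568 m/s


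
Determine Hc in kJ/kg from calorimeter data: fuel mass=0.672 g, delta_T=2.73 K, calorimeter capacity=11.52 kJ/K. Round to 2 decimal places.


Hc = C_cal * delta_T / m_fuel
Q_released = 11.52 * 2.73 = 31.4496 kJ
m_fuel = 0.672 g = 0.672/1000 kg = 0.000672 kg
Hc = 31.4496 / 0.000672 = 46800.00 kJ/kg


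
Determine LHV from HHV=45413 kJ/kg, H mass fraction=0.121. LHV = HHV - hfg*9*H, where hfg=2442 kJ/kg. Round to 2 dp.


LHV = HHV - hfg * 9 * H
Water correction = 2442 * 9 * 0.121 = 2659.338 kJ/kg
LHV = 45413 - 2659.338 = 42753.66 kJ/kg


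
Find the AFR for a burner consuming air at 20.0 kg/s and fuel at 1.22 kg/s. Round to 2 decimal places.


AFR = m_air / m_fuel
AFR = 20.0 / 1.22 = 16.39


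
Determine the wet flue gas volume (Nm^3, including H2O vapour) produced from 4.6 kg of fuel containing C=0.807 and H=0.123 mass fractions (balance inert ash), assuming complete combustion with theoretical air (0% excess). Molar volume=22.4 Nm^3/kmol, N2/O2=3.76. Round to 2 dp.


Per kg fuel: CO2 = (C/12 kmol)*22.4 = (0.807/12)*22.4 = 1.50640 Nm^3
Per kg fuel: H2O = (H/2 kmol)*22.4 = (0.123/2)*22.4 = 1.37760 Nm^3
O2 needed per kg fuel = C/12 + H/4 = 0.807/12 + 0.123/4 = 0.09800000 kmol
Per kg fuel: N2 = O2*3.76*22.4 = 0.09800000*3.76*22.4 = 8.25395 Nm^3
Total per kg = 1.50640 + 1.37760 + 8.25395 = 11.13795 Nm^3
Total = 11.13795 * 4.6 = 51.23 Nm^3


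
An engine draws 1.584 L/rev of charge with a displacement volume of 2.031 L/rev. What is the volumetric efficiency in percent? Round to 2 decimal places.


eta_v = (V_actual / V_disp) * 100
Ratio = 1.584 / 2.031 = 0.7799
eta_v = 0.7799 * 100 = 77.99%


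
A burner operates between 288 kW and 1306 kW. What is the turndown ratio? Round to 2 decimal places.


TDR = Q_max / Q_min
TDR = 1306 / 288 = 4.53


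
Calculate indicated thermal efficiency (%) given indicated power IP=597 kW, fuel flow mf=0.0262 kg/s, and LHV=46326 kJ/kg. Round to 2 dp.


eta_ith = (IP / (mf * LHV)) * 100
Denominator = 0.0262 * 46326 = 1213.7412 kW
eta_ith = (597 / 1213.7412) * 100 = 49.19%


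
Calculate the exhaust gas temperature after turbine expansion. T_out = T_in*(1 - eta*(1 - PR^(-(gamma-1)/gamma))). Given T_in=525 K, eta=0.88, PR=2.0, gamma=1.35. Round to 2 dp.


T_out = T_in * (1 - eta * (1 - PR^(-(gamma-1)/gamma)))
Exponent = -(1.35-1)/1.35 = -0.25925926
PR^exp = 2.0^(-0.25925926) = 0.83551680
Factor = 1 - 0.88*(1 - 0.83551680) = 0.85525478
T_out = 525 * 0.85525478 = 449.01 K


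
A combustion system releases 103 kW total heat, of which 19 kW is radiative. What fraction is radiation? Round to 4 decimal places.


f_rad = Q_rad / Q_total
f_rad = 19 / 103 = 0.1845


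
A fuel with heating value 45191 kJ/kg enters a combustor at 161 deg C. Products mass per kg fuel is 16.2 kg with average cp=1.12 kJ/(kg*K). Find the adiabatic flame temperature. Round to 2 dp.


T_ad = T_in + Hc / (m_p * cp)
Denominator = 16.2 * 1.12 = 18.1440
Temperature rise = 45191 / 18.1440 = 2490.69 K
T_ad = 161 + 2490.69 = 2651.69 deg C


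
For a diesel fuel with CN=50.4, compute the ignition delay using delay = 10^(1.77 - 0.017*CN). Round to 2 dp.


delay = 10^(1.77 - 0.017*CN)
Exponent = 1.77 - 0.017*50.4 = 0.9132
delay = 10^0.9132 = 8.19 ms


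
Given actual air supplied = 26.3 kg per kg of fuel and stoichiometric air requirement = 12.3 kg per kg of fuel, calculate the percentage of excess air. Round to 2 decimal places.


Excess air = actual - stoichiometric = 26.3 - 12.3 = 14.00 kg/kg fuel
Excess air % = (excess / stoich) * 100 = (14.00 / 12.3) * 100 = 113.82%


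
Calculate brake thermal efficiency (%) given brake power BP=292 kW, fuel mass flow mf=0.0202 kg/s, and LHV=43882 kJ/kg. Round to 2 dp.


eta_BTE = (BP / (mf * LHV)) * 100
Denominator = 0.0202 * 43882 = 886.4164 kW
eta_BTE = (292 / 886.4164) * 100 = 32.94%


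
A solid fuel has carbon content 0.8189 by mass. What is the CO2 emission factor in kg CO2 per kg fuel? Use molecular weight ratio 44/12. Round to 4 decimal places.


EF = C_frac * (M_CO2 / M_C)
EF = 0.8189 * (44/12)
EF = 0.8189 * 3.666667 = 3.0026 kg_CO2/kg_fuel


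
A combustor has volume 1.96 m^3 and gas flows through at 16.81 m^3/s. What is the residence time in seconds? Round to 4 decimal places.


tau = V / Q_flow
tau = 1.96 / 16.81 = 0.1166 s


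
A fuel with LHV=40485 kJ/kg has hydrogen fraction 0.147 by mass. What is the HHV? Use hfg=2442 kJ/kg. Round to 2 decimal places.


HHV = LHV + hfg * 9 * H
Water addition = 2442 * 9 * 0.147 = 3230.766 kJ/kg
HHV = 40485 + 3230.766 = 43715.77 kJ/kg


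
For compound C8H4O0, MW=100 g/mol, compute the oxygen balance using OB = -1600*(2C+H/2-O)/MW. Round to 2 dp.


OB = -1600 * (2C + H/2 - O) / MW
Inner = 2*8 + 4/2 - 0 = 18.00
OB = -1600 * 18.00 / 100 = -288.00%


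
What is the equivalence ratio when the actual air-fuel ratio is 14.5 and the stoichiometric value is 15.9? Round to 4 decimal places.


phi = AFR_stoich / AFR_actual
phi = 15.9 / 14.5 = 1.0966


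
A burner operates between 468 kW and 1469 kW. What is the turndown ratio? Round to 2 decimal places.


TDR = Q_max / Q_min
TDR = 1469 / 468 = 3.14


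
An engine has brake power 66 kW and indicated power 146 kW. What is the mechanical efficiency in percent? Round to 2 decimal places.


eta_mech = (BP / IP) * 100
Ratio = 66 / 146 = 0.4521
eta_mech = 0.4521 * 100 = 45.21%


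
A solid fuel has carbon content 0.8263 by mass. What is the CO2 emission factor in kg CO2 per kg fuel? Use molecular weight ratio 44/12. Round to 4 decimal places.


EF = C_frac * (M_CO2 / M_C)
EF = 0.8263 * (44/12)
EF = 0.8263 * 3.666667 = 3.0298 kg_CO2/kg_fuel


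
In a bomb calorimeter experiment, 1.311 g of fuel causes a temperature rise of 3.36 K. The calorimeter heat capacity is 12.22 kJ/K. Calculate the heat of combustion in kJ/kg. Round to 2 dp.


Hc = C_cal * delta_T / m_fuel
Q_released = 12.22 * 3.36 = 41.0592 kJ
m_fuel = 1.311 g = 1.311/1000 kg = 0.001311 kg
Hc = 41.0592 / 0.001311 = 31318.99 kJ/kg


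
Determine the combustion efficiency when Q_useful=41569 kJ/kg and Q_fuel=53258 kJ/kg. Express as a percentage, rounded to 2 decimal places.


Efficiency = (Q_useful / Q_fuel) * 100
Efficiency = (41569 / 53258) * 100
Efficiency = 0.7805 * 100 = 78.05%


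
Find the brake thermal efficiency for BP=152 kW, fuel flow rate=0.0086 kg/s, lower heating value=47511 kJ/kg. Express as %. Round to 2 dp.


eta_BTE = (BP / (mf * LHV)) * 100
Denominator = 0.0086 * 47511 = 408.5946 kW
eta_BTE = (152 / 408.5946) * 100 = 37.20%


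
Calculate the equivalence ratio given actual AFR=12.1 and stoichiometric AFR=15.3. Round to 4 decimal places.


phi = AFR_stoich / AFR_actual
phi = 15.3 / 12.1 = 1.2645


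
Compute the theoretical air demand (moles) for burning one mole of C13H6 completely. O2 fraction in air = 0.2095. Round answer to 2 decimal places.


Balanced combustion: C13H6 + 14.5 O2 -> 13 CO2 + 3 H2O
O2 needed = C + H/4 = 13 + 6/4 = 14.50 moles
Air moles = O2 / 0.2095 = 14.50 / 0.2095 = 69.21 moles air


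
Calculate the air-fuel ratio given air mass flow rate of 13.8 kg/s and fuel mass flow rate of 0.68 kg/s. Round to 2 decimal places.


AFR = m_air / m_fuel
AFR = 13.8 / 0.68 = 20.29


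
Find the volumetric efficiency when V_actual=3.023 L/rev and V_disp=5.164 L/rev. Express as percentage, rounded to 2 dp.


eta_v = (V_actual / V_disp) * 100
Ratio = 3.023 / 5.164 = 0.5854
eta_v = 0.5854 * 100 = 58.54%


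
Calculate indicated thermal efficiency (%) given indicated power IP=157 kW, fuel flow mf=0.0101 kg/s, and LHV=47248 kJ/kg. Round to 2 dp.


eta_ith = (IP / (mf * LHV)) * 100
Denominator = 0.0101 * 47248 = 477.2048 kW
eta_ith = (157 / 477.2048) * 100 = 32.90%


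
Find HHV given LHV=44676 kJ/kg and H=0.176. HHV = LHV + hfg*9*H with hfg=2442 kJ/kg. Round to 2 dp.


HHV = LHV + hfg * 9 * H
Water addition = 2442 * 9 * 0.176 = 3868.128 kJ/kg
HHV = 44676 + 3868.128 = 48544.13 kJ/kg


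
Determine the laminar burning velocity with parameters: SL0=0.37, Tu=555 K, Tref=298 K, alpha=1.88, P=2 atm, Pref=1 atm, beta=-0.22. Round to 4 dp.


SL = SL0 * (Tu/Tref)^alpha * (P/Pref)^beta
T ratio = 555/298 = 1.86241611
(T ratio)^alpha = 1.86241611^1.88 = 3.219172
(P/Pref)^beta = 2^(-0.22) = 0.858565
SL = 0.37 * 3.219172 * 0.858565 = 1.0226 m/s


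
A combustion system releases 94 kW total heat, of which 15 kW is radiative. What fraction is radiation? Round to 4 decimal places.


f_rad = Q_rad / Q_total
f_rad = 15 / 94 = 0.1596


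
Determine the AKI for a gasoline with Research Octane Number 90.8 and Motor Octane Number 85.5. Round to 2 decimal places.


AKI = (RON + MON) / 2
AKI = (90.8 + 85.5) / 2
AKI = 176.3 / 2 = 88.15


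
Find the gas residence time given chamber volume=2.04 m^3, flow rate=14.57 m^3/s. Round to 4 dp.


tau = V / Q_flow
tau = 2.04 / 14.57 = 0.1400 s


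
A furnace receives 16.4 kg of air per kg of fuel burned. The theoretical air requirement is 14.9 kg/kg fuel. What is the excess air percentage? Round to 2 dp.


Excess air = actual - stoichiometric = 16.4 - 14.9 = 1.50 kg/kg fuel
Excess air % = (excess / stoich) * 100 = (1.50 / 14.9) * 100 = 10.07%


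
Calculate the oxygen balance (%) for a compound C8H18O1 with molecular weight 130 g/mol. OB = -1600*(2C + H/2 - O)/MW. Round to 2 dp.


OB = -1600 * (2C + H/2 - O) / MW
Inner = 2*8 + 18/2 - 1 = 24.00
OB = -1600 * 24.00 / 130 = -295.38%


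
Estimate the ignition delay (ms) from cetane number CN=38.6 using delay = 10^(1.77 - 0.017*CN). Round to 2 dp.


delay = 10^(1.77 - 0.017*CN)
Exponent = 1.77 - 0.017*38.6 = 1.1138
delay = 10^1.1138 = 13.00 ms


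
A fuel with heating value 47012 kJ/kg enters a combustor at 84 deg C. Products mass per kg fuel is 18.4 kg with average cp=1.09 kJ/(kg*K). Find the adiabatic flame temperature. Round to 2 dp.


T_ad = T_in + Hc / (m_p * cp)
Denominator = 18.4 * 1.09 = 20.0560
Temperature rise = 47012 / 20.0560 = 2344.04 K
T_ad = 84 + 2344.04 = 2428.04 deg C
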